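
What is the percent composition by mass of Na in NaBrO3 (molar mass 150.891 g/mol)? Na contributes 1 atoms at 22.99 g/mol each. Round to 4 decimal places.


pct = 100 * (n_elem * M_elem) / M_total
mass_contribution = 1 * 22.99 = 22.99 g/mol
pct = 100 * 22.99 / 150.891
pct = 15.23616385 %, rounded to 4 dp:

15.2362 %


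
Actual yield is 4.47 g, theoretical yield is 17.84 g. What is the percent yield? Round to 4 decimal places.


% yield = 100 * actual / theoretical
% yield = 100 * 4.47 / 17.84
% yield = 25.05605381 %, rounded to 4 dp:

25.0561 %


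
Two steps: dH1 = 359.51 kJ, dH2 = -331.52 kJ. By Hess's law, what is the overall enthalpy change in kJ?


Hess's law: enthalpy is a state function, so add the step enthalpies.
dH_total = dH1 + dH2 = 359.51 + (-331.52)
dH_total = 27.99 kJ:

27.99 kJ


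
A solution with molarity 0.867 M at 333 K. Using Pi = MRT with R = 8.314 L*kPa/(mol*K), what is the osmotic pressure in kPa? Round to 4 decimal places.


Osmotic pressure (van't Hoff): Pi = M*R*T.
RT = 8.314 * 333 = 2768.562
Pi = 0.867 * 2768.562
Pi = 2400.343254 kPa, rounded to 4 dp:

2400.3433 kPa


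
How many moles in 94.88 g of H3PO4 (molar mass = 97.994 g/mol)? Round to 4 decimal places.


n = mass / M
n = 94.88 / 97.994
n = 0.96822254 mol, rounded to 4 dp:

0.9682 mol


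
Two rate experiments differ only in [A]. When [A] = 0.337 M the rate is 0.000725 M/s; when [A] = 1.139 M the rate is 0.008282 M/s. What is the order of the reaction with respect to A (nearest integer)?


Rate is proportional to [A]^n, so rate2/rate1 = ([A]2/[A]1)^n. Take logs to solve for n.
rate2/rate1 = 0.008282 / 0.000725 = 11.4234
[A]2/[A]1 = 1.139 / 0.337 = 3.3798
n = ln(11.4234) / ln(3.3798) = 2.0
Nearest integer order:

2


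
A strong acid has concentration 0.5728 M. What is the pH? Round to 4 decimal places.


A strong acid dissociates completely, so [H+] equals the given concentration.
pH = -log10([H+]) = -log10(0.5728)
pH = 0.24199699, rounded to 4 dp:

0.2420


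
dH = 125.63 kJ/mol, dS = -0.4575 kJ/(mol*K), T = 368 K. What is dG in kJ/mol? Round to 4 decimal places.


Gibbs: dG = dH - T*dS (consistent units, dS already in kJ/(mol*K)).
T*dS = 368 * -0.4575 = -168.36
dG = 125.63 - (-168.36)
dG = 293.99 kJ/mol, rounded to 4 dp:

293.9900 kJ/mol


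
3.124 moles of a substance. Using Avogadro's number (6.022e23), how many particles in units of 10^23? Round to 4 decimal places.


N = n * NA, then divide by 1e23 for the requested units.
N / 1e23 = n * 6.022
N / 1e23 = 3.124 * 6.022
N / 1e23 = 18.812728, rounded to 4 dp:

18.8127


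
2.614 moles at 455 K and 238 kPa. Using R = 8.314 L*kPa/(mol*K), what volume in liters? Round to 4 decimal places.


PV = nRT, solve for V = nRT / P.
nRT = 2.614 * 8.314 * 455 = 9888.4222
V = 9888.4222 / 238
V = 41.54799244 L, rounded to 4 dp:

41.5480 L


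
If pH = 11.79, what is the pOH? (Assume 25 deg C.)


At 25 deg C, pH + pOH = 14.
pOH = 14 - pH = 14 - 11.79
pOH = 2.21:

2.21


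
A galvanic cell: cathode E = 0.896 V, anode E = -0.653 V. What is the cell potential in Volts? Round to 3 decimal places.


Standard cell potential: E_cell = E_cathode - E_anode.
E_cell = 0.896 - (-0.653)
E_cell = 1.549 V, rounded to 3 dp:

1.549 V


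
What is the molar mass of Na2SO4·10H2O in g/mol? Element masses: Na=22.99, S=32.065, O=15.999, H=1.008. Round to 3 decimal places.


M = sum(count * atomic_mass) over atoms.
M = 2*22.99 + 1*32.065 + 14*15.999 + 20*1.008
M = 45.98 + 32.065 + 223.986 + 20.16
M = 322.191 g/mol, rounded to 3 dp:

322.191 g/mol


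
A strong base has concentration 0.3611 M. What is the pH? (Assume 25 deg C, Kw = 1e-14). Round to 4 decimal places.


A strong base dissociates completely, so [OH-] equals the given concentration.
pOH = -log10([OH-]) = -log10(0.3611) = 0.442373
pH = 14 - pOH = 14 - 0.442373
pH = 13.557627, rounded to 4 dp:

13.5576


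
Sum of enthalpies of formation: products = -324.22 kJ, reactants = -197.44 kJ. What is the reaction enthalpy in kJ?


dH_rxn = sum(dH_f products) - sum(dH_f reactants)
dH_rxn = -324.22 - (-197.44)
dH_rxn = -126.78 kJ:

-126.78 kJ


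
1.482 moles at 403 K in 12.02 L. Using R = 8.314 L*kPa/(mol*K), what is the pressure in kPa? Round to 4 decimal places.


PV = nRT, solve for P = nRT / V.
nRT = 1.482 * 8.314 * 403 = 4965.5032
P = 4965.5032 / 12.02
P = 413.10342762 kPa, rounded to 4 dp:

413.1034 kPa


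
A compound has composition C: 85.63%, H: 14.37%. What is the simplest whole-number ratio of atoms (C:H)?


Assume 100 g of compound, divide each mass% by atomic mass to get moles, then normalize by the smallest to get a raw atom ratio.
Moles per 100 g: C: 85.63/12.011 = 7.1293, H: 14.37/1.008 = 14.256
Raw ratio (divide by min = 7.1293): C: 1.0, H: 2.0
Multiply by 1 to clear fractions: C: 1.0 ~= 1, H: 2.0 ~= 2
Reduce by GCD to get the simplest whole-number ratio:

1:2


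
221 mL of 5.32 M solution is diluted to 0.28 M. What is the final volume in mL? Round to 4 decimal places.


Dilution: M1*V1 = M2*V2, solve for V2.
V2 = M1*V1 / M2
V2 = 5.32 * 221 / 0.28
V2 = 1175.72 / 0.28
V2 = 4199.0 mL, rounded to 4 dp:

4199.0000 mL


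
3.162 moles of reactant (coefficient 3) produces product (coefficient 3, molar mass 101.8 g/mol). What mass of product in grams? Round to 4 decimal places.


Use the coefficient ratio to convert reactant moles to product moles, then multiply by the product's molar mass.
moles_P = moles_R * (coeff_P / coeff_R) = 3.162 * (3/3) = 3.162
mass_P = moles_P * M_P = 3.162 * 101.8
mass_P = 321.8916 g, rounded to 4 dp:

321.8916 g


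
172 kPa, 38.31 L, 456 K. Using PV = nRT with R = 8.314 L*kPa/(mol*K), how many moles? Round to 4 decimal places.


PV = nRT, solve for n = PV / (RT).
PV = 172 * 38.31 = 6589.32
RT = 8.314 * 456 = 3791.184
n = 6589.32 / 3791.184
n = 1.73806389 mol, rounded to 4 dp:

1.7381 mol


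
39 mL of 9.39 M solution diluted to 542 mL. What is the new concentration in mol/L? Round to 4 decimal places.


Dilution: M1*V1 = M2*V2, solve for M2.
M2 = M1*V1 / V2
M2 = 9.39 * 39 / 542
M2 = 366.21 / 542
M2 = 0.67566421 mol/L, rounded to 4 dp:

0.6757 mol/L


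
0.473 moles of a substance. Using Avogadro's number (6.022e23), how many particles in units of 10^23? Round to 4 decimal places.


N = n * NA, then divide by 1e23 for the requested units.
N / 1e23 = n * 6.022
N / 1e23 = 0.473 * 6.022
N / 1e23 = 2.848406, rounded to 4 dp:

2.8484


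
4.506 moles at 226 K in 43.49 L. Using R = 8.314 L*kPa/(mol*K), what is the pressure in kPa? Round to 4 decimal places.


PV = nRT, solve for P = nRT / V.
nRT = 4.506 * 8.314 * 226 = 8466.6118
P = 8466.6118 / 43.49
P = 194.67950793 kPa, rounded to 4 dp:

194.6795 kPa


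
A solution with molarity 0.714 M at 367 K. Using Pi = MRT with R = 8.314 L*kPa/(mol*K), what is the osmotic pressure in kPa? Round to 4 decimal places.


Osmotic pressure (van't Hoff): Pi = M*R*T.
RT = 8.314 * 367 = 3051.238
Pi = 0.714 * 3051.238
Pi = 2178.583932 kPa, rounded to 4 dp:

2178.5839 kPa


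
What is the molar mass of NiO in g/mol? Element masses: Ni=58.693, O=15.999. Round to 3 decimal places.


M = sum(count * atomic_mass) over atoms.
M = 1*58.693 + 1*15.999
M = 58.693 + 15.999
M = 74.692 g/mol, rounded to 3 dp:

74.692 g/mol


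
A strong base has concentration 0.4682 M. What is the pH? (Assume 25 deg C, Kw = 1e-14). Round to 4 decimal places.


A strong base dissociates completely, so [OH-] equals the given concentration.
pOH = -log10([OH-]) = -log10(0.4682) = 0.329569
pH = 14 - pOH = 14 - 0.329569
pH = 13.670431, rounded to 4 dp:

13.6704


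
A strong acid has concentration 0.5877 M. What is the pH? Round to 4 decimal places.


A strong acid dissociates completely, so [H+] equals the given concentration.
pH = -log10([H+]) = -log10(0.5877)
pH = 0.23084431, rounded to 4 dp:

0.2308


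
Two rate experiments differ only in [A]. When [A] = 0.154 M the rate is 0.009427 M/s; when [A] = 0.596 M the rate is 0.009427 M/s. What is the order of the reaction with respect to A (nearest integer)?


Rate is proportional to [A]^n, so rate2/rate1 = ([A]2/[A]1)^n. Take logs to solve for n.
rate2/rate1 = 0.009427 / 0.009427 = 1.0
[A]2/[A]1 = 0.596 / 0.154 = 3.8701
n = ln(1.0) / ln(3.8701) = 0.0
Nearest integer order:

0


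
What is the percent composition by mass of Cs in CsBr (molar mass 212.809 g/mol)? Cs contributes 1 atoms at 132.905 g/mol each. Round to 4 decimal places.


pct = 100 * (n_elem * M_elem) / M_total
mass_contribution = 1 * 132.905 = 132.905 g/mol
pct = 100 * 132.905 / 212.809
pct = 62.45271582 %, rounded to 4 dp:

62.4527 %


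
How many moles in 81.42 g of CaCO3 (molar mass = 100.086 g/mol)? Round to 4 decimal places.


n = mass / M
n = 81.42 / 100.086
n = 0.81350039 mol, rounded to 4 dp:

0.8135 mol


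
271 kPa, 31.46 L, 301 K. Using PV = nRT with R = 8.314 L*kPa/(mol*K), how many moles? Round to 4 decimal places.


PV = nRT, solve for n = PV / (RT).
PV = 271 * 31.46 = 8525.66
RT = 8.314 * 301 = 2502.514
n = 8525.66 / 2502.514
n = 3.40683808 mol, rounded to 4 dp:

3.4068 mol


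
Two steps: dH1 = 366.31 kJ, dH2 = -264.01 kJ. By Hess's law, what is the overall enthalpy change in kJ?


Hess's law: enthalpy is a state function, so add the step enthalpies.
dH_total = dH1 + dH2 = 366.31 + (-264.01)
dH_total = 102.3 kJ:

102.30 kJ


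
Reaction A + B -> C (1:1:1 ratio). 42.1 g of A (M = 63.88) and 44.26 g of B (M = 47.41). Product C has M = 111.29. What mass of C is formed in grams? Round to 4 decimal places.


Find moles of each reactant; the smaller value is the limiting reagent in a 1:1:1 reaction, so moles_C equals moles of the limiter.
n_A = mass_A / M_A = 42.1 / 63.88 = 0.659048 mol
n_B = mass_B / M_B = 44.26 / 47.41 = 0.933558 mol
Limiting reagent: A (smaller), n_limiting = 0.659048 mol
mass_C = n_limiting * M_C = 0.659048 * 111.29
mass_C = 73.34545192 g, rounded to 4 dp:

73.3455 g


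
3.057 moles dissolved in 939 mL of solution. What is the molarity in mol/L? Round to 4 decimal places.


Convert volume to liters: V_L = V_mL / 1000.
V_L = 939 / 1000 = 0.939 L
M = n / V_L = 3.057 / 0.939
M = 3.25559105 mol/L, rounded to 4 dp:

3.2556 mol/L


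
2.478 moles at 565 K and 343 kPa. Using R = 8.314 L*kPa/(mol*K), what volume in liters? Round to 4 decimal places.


PV = nRT, solve for V = nRT / P.
nRT = 2.478 * 8.314 * 565 = 11640.182
V = 11640.182 / 343
V = 33.93639067 L, rounded to 4 dp:

33.9364 L


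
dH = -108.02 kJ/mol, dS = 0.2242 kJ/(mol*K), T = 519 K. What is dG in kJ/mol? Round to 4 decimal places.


Gibbs: dG = dH - T*dS (consistent units, dS already in kJ/(mol*K)).
T*dS = 519 * 0.2242 = 116.3598
dG = -108.02 - (116.3598)
dG = -224.3798 kJ/mol, rounded to 4 dp:

-224.3798 kJ/mol


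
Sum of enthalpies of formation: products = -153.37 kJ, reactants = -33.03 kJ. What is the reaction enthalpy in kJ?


dH_rxn = sum(dH_f products) - sum(dH_f reactants)
dH_rxn = -153.37 - (-33.03)
dH_rxn = -120.34 kJ:

-120.34 kJ


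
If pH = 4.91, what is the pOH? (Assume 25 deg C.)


At 25 deg C, pH + pOH = 14.
pOH = 14 - pH = 14 - 4.91
pOH = 9.09:

9.09


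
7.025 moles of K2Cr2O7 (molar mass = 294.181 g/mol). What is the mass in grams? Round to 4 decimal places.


mass = n * M
mass = 7.025 * 294.181
mass = 2066.621525 g, rounded to 4 dp:

2066.6215 g


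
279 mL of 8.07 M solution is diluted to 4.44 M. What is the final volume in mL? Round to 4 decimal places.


Dilution: M1*V1 = M2*V2, solve for V2.
V2 = M1*V1 / M2
V2 = 8.07 * 279 / 4.44
V2 = 2251.53 / 4.44
V2 = 507.10135135 mL, rounded to 4 dp:

507.1014 mL


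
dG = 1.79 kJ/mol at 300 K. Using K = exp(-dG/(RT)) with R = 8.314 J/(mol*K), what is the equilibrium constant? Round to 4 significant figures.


dG is in kJ/mol; multiply by 1000 to match R in J/(mol*K).
RT = 8.314 * 300 = 2494.2 J/mol
exponent = -dG*1000 / (RT) = -(1.79*1000) / 2494.2 = -0.71766498
K = exp(-0.71766498)
K = 0.48789016, rounded to 4 significant figures:

0.4879


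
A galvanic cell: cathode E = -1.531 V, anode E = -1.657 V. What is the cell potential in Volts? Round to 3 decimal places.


Standard cell potential: E_cell = E_cathode - E_anode.
E_cell = -1.531 - (-1.657)
E_cell = 0.126 V, rounded to 3 dp:

0.126 V


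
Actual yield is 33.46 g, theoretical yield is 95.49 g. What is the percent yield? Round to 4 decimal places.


% yield = 100 * actual / theoretical
% yield = 100 * 33.46 / 95.49
% yield = 35.04031836 %, rounded to 4 dp:

35.0403 %


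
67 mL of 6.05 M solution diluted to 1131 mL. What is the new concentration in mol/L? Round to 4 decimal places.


Dilution: M1*V1 = M2*V2, solve for M2.
M2 = M1*V1 / V2
M2 = 6.05 * 67 / 1131
M2 = 405.35 / 1131
M2 = 0.35839965 mol/L, rounded to 4 dp:

0.3584 mol/L


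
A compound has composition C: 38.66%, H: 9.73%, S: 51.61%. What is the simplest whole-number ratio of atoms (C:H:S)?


Assume 100 g of compound, divide each mass% by atomic mass to get moles, then normalize by the smallest to get a raw atom ratio.
Moles per 100 g: C: 38.66/12.011 = 3.2187, H: 9.73/1.008 = 9.6528, S: 51.61/32.065 = 1.6095
Raw ratio (divide by min = 1.6095): C: 2.0, H: 5.997, S: 1.0
Multiply by 1 to clear fractions: C: 2.0 ~= 2, H: 5.997 ~= 6, S: 1.0 ~= 1
Reduce by GCD to get the simplest whole-number ratio:

2:6:1


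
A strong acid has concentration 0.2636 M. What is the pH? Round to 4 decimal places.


A strong acid dissociates completely, so [H+] equals the given concentration.
pH = -log10([H+]) = -log10(0.2636)
pH = 0.57905459, rounded to 4 dp:

0.5791


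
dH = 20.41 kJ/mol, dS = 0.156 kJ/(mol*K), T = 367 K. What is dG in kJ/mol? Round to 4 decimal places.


Gibbs: dG = dH - T*dS (consistent units, dS already in kJ/(mol*K)).
T*dS = 367 * 0.156 = 57.252
dG = 20.41 - (57.252)
dG = -36.842 kJ/mol, rounded to 4 dp:

-36.8420 kJ/mol


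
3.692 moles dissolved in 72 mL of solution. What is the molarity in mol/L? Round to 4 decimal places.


Convert volume to liters: V_L = V_mL / 1000.
V_L = 72 / 1000 = 0.072 L
M = n / V_L = 3.692 / 0.072
M = 51.27777778 mol/L, rounded to 4 dp:

51.2778 mol/L


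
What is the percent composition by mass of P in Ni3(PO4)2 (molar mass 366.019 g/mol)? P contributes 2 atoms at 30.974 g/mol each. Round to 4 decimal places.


pct = 100 * (n_elem * M_elem) / M_total
mass_contribution = 2 * 30.974 = 61.948 g/mol
pct = 100 * 61.948 / 366.019
pct = 16.92480445 %, rounded to 4 dp:

16.9248 %


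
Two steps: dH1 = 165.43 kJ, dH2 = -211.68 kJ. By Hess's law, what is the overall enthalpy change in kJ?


Hess's law: enthalpy is a state function, so add the step enthalpies.
dH_total = dH1 + dH2 = 165.43 + (-211.68)
dH_total = -46.25 kJ:

-46.25 kJ


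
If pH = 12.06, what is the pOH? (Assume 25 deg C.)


At 25 deg C, pH + pOH = 14.
pOH = 14 - pH = 14 - 12.06
pOH = 1.94:

1.94


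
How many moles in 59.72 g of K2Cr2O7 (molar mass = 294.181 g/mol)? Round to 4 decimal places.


n = mass / M
n = 59.72 / 294.181
n = 0.20300427 mol, rounded to 4 dp:

0.2030 mol


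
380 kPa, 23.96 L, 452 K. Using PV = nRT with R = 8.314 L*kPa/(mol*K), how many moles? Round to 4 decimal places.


PV = nRT, solve for n = PV / (RT).
PV = 380 * 23.96 = 9104.8
RT = 8.314 * 452 = 3757.928
n = 9104.8 / 3757.928
n = 2.42282449 mol, rounded to 4 dp:

2.4228 mol


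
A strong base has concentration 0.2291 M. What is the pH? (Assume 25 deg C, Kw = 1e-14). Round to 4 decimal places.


A strong base dissociates completely, so [OH-] equals the given concentration.
pOH = -log10([OH-]) = -log10(0.2291) = 0.639975
pH = 14 - pOH = 14 - 0.639975
pH = 13.360025, rounded to 4 dp:

13.3600


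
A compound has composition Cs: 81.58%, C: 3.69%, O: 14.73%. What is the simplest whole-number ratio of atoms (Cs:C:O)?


Assume 100 g of compound, divide each mass% by atomic mass to get moles, then normalize by the smallest to get a raw atom ratio.
Moles per 100 g: Cs: 81.58/132.905 = 0.6138, C: 3.69/12.011 = 0.3072, O: 14.73/15.999 = 0.9207
Raw ratio (divide by min = 0.3072): Cs: 1.998, C: 1.0, O: 2.997
Multiply by 1 to clear fractions: Cs: 1.998 ~= 2, C: 1.0 ~= 1, O: 2.997 ~= 3
Reduce by GCD to get the simplest whole-number ratio:

2:1:3


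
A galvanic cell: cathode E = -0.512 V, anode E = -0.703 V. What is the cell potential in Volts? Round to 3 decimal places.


Standard cell potential: E_cell = E_cathode - E_anode.
E_cell = -0.512 - (-0.703)
E_cell = 0.191 V, rounded to 3 dp:

0.191 V


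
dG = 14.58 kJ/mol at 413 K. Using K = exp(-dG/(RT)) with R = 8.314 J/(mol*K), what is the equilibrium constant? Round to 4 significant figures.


dG is in kJ/mol; multiply by 1000 to match R in J/(mol*K).
RT = 8.314 * 413 = 3433.682 J/mol
exponent = -dG*1000 / (RT) = -(14.58*1000) / 3433.682 = -4.24617073
K = exp(-4.24617073)
K = 0.01431896, rounded to 4 significant figures:

0.01432


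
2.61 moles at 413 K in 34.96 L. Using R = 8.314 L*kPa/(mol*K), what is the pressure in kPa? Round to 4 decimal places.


PV = nRT, solve for P = nRT / V.
nRT = 2.61 * 8.314 * 413 = 8961.91
P = 8961.91 / 34.96
P = 256.34754005 kPa, rounded to 4 dp:

256.3475 kPa


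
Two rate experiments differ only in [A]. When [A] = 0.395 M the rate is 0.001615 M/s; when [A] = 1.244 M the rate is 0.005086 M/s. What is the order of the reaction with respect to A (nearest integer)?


Rate is proportional to [A]^n, so rate2/rate1 = ([A]2/[A]1)^n. Take logs to solve for n.
rate2/rate1 = 0.005086 / 0.001615 = 3.1492
[A]2/[A]1 = 1.244 / 0.395 = 3.1494
n = ln(3.1492) / ln(3.1494) = 1.0
Nearest integer order:

1


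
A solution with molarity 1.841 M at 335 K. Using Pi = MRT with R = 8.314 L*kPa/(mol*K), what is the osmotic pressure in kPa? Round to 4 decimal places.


Osmotic pressure (van't Hoff): Pi = M*R*T.
RT = 8.314 * 335 = 2785.19
Pi = 1.841 * 2785.19
Pi = 5127.53479 kPa, rounded to 4 dp:

5127.5348 kPa


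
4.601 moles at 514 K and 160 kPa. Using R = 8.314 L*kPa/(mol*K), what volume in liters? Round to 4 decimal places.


PV = nRT, solve for V = nRT / P.
nRT = 4.601 * 8.314 * 514 = 19661.895
V = 19661.895 / 160
V = 122.88684375 L, rounded to 4 dp:

122.8868 L


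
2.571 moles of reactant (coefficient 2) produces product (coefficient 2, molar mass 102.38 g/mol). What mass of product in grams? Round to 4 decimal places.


Use the coefficient ratio to convert reactant moles to product moles, then multiply by the product's molar mass.
moles_P = moles_R * (coeff_P / coeff_R) = 2.571 * (2/2) = 2.571
mass_P = moles_P * M_P = 2.571 * 102.38
mass_P = 263.21898 g, rounded to 4 dp:

263.2190 g


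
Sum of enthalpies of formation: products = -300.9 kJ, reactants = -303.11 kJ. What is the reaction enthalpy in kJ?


dH_rxn = sum(dH_f products) - sum(dH_f reactants)
dH_rxn = -300.9 - (-303.11)
dH_rxn = 2.21 kJ:

2.21 kJ


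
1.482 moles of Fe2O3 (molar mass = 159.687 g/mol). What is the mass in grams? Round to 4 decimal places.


mass = n * M
mass = 1.482 * 159.687
mass = 236.656134 g, rounded to 4 dp:

236.6561 g


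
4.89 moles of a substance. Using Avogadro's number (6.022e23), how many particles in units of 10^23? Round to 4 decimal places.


N = n * NA, then divide by 1e23 for the requested units.
N / 1e23 = n * 6.022
N / 1e23 = 4.89 * 6.022
N / 1e23 = 29.44758, rounded to 4 dp:

29.4476


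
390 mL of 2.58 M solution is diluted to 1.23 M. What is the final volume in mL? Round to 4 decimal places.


Dilution: M1*V1 = M2*V2, solve for V2.
V2 = M1*V1 / M2
V2 = 2.58 * 390 / 1.23
V2 = 1006.2 / 1.23
V2 = 818.04878049 mL, rounded to 4 dp:

818.0488 mL


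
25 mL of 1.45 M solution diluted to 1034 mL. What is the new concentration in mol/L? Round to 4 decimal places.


Dilution: M1*V1 = M2*V2, solve for M2.
M2 = M1*V1 / V2
M2 = 1.45 * 25 / 1034
M2 = 36.25 / 1034
M2 = 0.03505803 mol/L, rounded to 4 dp:

0.0351 mol/L


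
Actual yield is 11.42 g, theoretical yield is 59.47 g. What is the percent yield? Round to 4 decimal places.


% yield = 100 * actual / theoretical
% yield = 100 * 11.42 / 59.47
% yield = 19.20295948 %, rounded to 4 dp:

19.2030 %


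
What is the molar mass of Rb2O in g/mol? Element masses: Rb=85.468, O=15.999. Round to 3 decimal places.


M = sum(count * atomic_mass) over atoms.
M = 2*85.468 + 1*15.999
M = 170.936 + 15.999
M = 186.935 g/mol, rounded to 3 dp:

186.935 g/mol


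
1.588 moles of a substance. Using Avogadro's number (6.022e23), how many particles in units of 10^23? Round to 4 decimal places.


N = n * NA, then divide by 1e23 for the requested units.
N / 1e23 = n * 6.022
N / 1e23 = 1.588 * 6.022
N / 1e23 = 9.562936, rounded to 4 dp:

9.5629


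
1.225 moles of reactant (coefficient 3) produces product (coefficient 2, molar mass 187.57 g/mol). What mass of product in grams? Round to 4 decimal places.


Use the coefficient ratio to convert reactant moles to product moles, then multiply by the product's molar mass.
moles_P = moles_R * (coeff_P / coeff_R) = 1.225 * (2/3) = 0.816667
mass_P = moles_P * M_P = 0.816667 * 187.57
mass_P = 153.18222919 g, rounded to 4 dp:

153.1822 g


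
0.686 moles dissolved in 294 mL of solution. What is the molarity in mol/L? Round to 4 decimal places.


Convert volume to liters: V_L = V_mL / 1000.
V_L = 294 / 1000 = 0.294 L
M = n / V_L = 0.686 / 0.294
M = 2.33333333 mol/L, rounded to 4 dp:

2.3333 mol/L


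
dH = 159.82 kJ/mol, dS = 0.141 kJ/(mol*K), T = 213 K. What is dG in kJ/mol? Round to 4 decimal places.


Gibbs: dG = dH - T*dS (consistent units, dS already in kJ/(mol*K)).
T*dS = 213 * 0.141 = 30.033
dG = 159.82 - (30.033)
dG = 129.787 kJ/mol, rounded to 4 dp:

129.7870 kJ/mol


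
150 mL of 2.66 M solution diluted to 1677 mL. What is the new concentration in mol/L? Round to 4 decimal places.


Dilution: M1*V1 = M2*V2, solve for M2.
M2 = M1*V1 / V2
M2 = 2.66 * 150 / 1677
M2 = 399.0 / 1677
M2 = 0.23792487 mol/L, rounded to 4 dp:

0.2379 mol/L


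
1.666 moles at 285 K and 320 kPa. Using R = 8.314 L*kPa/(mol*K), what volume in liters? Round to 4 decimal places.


PV = nRT, solve for V = nRT / P.
nRT = 1.666 * 8.314 * 285 = 3947.5703
V = 3947.5703 / 320
V = 12.33615719 L, rounded to 4 dp:

12.3362 L


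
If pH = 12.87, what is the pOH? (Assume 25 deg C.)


At 25 deg C, pH + pOH = 14.
pOH = 14 - pH = 14 - 12.87
pOH = 1.13:

1.13


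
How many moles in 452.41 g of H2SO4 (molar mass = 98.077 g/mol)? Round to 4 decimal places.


n = mass / M
n = 452.41 / 98.077
n = 4.61280423 mol, rounded to 4 dp:

4.6128 mol


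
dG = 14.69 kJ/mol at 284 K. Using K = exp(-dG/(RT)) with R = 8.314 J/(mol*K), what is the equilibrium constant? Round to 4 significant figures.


dG is in kJ/mol; multiply by 1000 to match R in J/(mol*K).
RT = 8.314 * 284 = 2361.176 J/mol
exponent = -dG*1000 / (RT) = -(14.69*1000) / 2361.176 = -6.22147608
K = exp(-6.22147608)
K = 0.0019863111, rounded to 4 significant figures:

0.001986


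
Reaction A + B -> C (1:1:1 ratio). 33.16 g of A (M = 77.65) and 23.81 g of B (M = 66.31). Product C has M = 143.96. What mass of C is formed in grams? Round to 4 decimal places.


Find moles of each reactant; the smaller value is the limiting reagent in a 1:1:1 reaction, so moles_C equals moles of the limiter.
n_A = mass_A / M_A = 33.16 / 77.65 = 0.427044 mol
n_B = mass_B / M_B = 23.81 / 66.31 = 0.359071 mol
Limiting reagent: B (smaller), n_limiting = 0.359071 mol
mass_C = n_limiting * M_C = 0.359071 * 143.96
mass_C = 51.69186116 g, rounded to 4 dp:

51.6919 g


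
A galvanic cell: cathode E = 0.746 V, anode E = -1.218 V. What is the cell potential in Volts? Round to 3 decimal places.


Standard cell potential: E_cell = E_cathode - E_anode.
E_cell = 0.746 - (-1.218)
E_cell = 1.964 V, rounded to 3 dp:

1.964 V


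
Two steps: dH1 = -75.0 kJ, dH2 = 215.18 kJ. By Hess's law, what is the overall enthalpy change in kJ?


Hess's law: enthalpy is a state function, so add the step enthalpies.
dH_total = dH1 + dH2 = -75.0 + (215.18)
dH_total = 140.18 kJ:

140.18 kJ


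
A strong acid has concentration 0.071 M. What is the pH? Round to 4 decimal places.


A strong acid dissociates completely, so [H+] equals the given concentration.
pH = -log10([H+]) = -log10(0.071)
pH = 1.14874165, rounded to 4 dp:

1.1487


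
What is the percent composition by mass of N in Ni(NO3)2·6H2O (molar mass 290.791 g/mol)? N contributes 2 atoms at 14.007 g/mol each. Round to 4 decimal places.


pct = 100 * (n_elem * M_elem) / M_total
mass_contribution = 2 * 14.007 = 28.014 g/mol
pct = 100 * 28.014 / 290.791
pct = 9.63372319 %, rounded to 4 dp:

9.6337 %


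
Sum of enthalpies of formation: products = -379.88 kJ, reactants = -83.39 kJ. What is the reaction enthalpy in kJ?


dH_rxn = sum(dH_f products) - sum(dH_f reactants)
dH_rxn = -379.88 - (-83.39)
dH_rxn = -296.49 kJ:

-296.49 kJ


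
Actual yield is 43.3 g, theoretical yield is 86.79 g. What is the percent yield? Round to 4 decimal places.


% yield = 100 * actual / theoretical
% yield = 100 * 43.3 / 86.79
% yield = 49.89054038 %, rounded to 4 dp:

49.8905 %


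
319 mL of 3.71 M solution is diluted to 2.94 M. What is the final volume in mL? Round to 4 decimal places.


Dilution: M1*V1 = M2*V2, solve for V2.
V2 = M1*V1 / M2
V2 = 3.71 * 319 / 2.94
V2 = 1183.49 / 2.94
V2 = 402.54761905 mL, rounded to 4 dp:

402.5476 mL


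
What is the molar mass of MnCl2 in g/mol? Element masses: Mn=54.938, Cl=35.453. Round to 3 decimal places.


M = sum(count * atomic_mass) over atoms.
M = 1*54.938 + 2*35.453
M = 54.938 + 70.906
M = 125.844 g/mol, rounded to 3 dp:

125.844 g/mol


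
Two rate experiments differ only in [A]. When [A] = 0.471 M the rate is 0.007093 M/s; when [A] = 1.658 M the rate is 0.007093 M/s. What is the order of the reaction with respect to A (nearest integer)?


Rate is proportional to [A]^n, so rate2/rate1 = ([A]2/[A]1)^n. Take logs to solve for n.
rate2/rate1 = 0.007093 / 0.007093 = 1.0
[A]2/[A]1 = 1.658 / 0.471 = 3.5202
n = ln(1.0) / ln(3.5202) = 0.0
Nearest integer order:

0


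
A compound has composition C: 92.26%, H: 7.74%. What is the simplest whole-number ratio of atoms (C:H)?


Assume 100 g of compound, divide each mass% by atomic mass to get moles, then normalize by the smallest to get a raw atom ratio.
Moles per 100 g: C: 92.26/12.011 = 7.6813, H: 7.74/1.008 = 7.6786
Raw ratio (divide by min = 7.6786): C: 1.0, H: 1.0
Multiply by 1 to clear fractions: C: 1.0 ~= 1, H: 1.0 ~= 1
Reduce by GCD to get the simplest whole-number ratio:

1:1


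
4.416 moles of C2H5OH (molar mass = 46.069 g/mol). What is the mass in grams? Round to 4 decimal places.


mass = n * M
mass = 4.416 * 46.069
mass = 203.440704 g, rounded to 4 dp:

203.4407 g


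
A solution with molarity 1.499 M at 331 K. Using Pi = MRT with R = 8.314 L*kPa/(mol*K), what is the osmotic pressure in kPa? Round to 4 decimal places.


Osmotic pressure (van't Hoff): Pi = M*R*T.
RT = 8.314 * 331 = 2751.934
Pi = 1.499 * 2751.934
Pi = 4125.149066 kPa, rounded to 4 dp:

4125.1491 kPa


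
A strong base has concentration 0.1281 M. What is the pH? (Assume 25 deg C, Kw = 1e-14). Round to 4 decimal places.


A strong base dissociates completely, so [OH-] equals the given concentration.
pOH = -log10([OH-]) = -log10(0.1281) = 0.892451
pH = 14 - pOH = 14 - 0.892451
pH = 13.107549, rounded to 4 dp:

13.1075


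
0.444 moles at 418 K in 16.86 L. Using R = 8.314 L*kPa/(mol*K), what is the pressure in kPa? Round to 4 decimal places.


PV = nRT, solve for P = nRT / V.
nRT = 0.444 * 8.314 * 418 = 1543.0119
P = 1543.0119 / 16.86
P = 91.51909253 kPa, rounded to 4 dp:

91.5191 kPa


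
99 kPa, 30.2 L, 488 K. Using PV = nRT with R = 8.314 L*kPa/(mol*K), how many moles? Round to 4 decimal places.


PV = nRT, solve for n = PV / (RT).
PV = 99 * 30.2 = 2989.8
RT = 8.314 * 488 = 4057.232
n = 2989.8 / 4057.232
n = 0.73690634 mol, rounded to 4 dp:

0.7369 mol


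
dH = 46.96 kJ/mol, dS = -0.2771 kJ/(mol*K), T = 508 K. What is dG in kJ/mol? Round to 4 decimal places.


Gibbs: dG = dH - T*dS (consistent units, dS already in kJ/(mol*K)).
T*dS = 508 * -0.2771 = -140.7668
dG = 46.96 - (-140.7668)
dG = 187.7268 kJ/mol, rounded to 4 dp:

187.7268 kJ/mol


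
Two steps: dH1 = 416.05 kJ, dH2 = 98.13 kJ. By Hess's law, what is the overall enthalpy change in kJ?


Hess's law: enthalpy is a state function, so add the step enthalpies.
dH_total = dH1 + dH2 = 416.05 + (98.13)
dH_total = 514.18 kJ:

514.18 kJ


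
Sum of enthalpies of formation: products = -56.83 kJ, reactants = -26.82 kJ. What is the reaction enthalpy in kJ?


dH_rxn = sum(dH_f products) - sum(dH_f reactants)
dH_rxn = -56.83 - (-26.82)
dH_rxn = -30.01 kJ:

-30.01 kJ


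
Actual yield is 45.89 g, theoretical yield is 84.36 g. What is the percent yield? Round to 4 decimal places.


% yield = 100 * actual / theoretical
% yield = 100 * 45.89 / 84.36
% yield = 54.39781887 %, rounded to 4 dp:

54.3978 %


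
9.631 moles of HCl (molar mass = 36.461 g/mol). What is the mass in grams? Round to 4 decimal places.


mass = n * M
mass = 9.631 * 36.461
mass = 351.155891 g, rounded to 4 dp:

351.1559 g


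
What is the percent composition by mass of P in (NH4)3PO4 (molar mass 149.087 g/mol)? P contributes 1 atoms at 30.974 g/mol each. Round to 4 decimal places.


pct = 100 * (n_elem * M_elem) / M_total
mass_contribution = 1 * 30.974 = 30.974 g/mol
pct = 100 * 30.974 / 149.087
pct = 20.77578863 %, rounded to 4 dp:

20.7758 %


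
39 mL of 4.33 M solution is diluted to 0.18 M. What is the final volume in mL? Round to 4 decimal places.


Dilution: M1*V1 = M2*V2, solve for V2.
V2 = M1*V1 / M2
V2 = 4.33 * 39 / 0.18
V2 = 168.87 / 0.18
V2 = 938.16666667 mL, rounded to 4 dp:

938.1667 mL


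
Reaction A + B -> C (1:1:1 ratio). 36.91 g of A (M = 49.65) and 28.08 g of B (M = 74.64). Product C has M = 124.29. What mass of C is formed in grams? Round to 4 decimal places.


Find moles of each reactant; the smaller value is the limiting reagent in a 1:1:1 reaction, so moles_C equals moles of the limiter.
n_A = mass_A / M_A = 36.91 / 49.65 = 0.743404 mol
n_B = mass_B / M_B = 28.08 / 74.64 = 0.376206 mol
Limiting reagent: B (smaller), n_limiting = 0.376206 mol
mass_C = n_limiting * M_C = 0.376206 * 124.29
mass_C = 46.75864374 g, rounded to 4 dp:

46.7586 g


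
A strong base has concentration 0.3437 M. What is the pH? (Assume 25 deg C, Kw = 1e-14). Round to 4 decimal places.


A strong base dissociates completely, so [OH-] equals the given concentration.
pOH = -log10([OH-]) = -log10(0.3437) = 0.46382
pH = 14 - pOH = 14 - 0.46382
pH = 13.53618, rounded to 4 dp:

13.5362


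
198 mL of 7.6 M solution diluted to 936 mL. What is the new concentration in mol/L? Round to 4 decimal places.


Dilution: M1*V1 = M2*V2, solve for M2.
M2 = M1*V1 / V2
M2 = 7.6 * 198 / 936
M2 = 1504.8 / 936
M2 = 1.60769231 mol/L, rounded to 4 dp:

1.6077 mol/L


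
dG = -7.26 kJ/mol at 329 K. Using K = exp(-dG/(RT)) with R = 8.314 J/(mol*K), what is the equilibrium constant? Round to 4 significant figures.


dG is in kJ/mol; multiply by 1000 to match R in J/(mol*K).
RT = 8.314 * 329 = 2735.306 J/mol
exponent = -dG*1000 / (RT) = -(-7.26*1000) / 2735.306 = 2.65418202
K = exp(2.65418202)
K = 14.213355, rounded to 4 significant figures:

14.21


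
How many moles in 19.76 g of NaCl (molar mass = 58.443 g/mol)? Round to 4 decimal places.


n = mass / M
n = 19.76 / 58.443
n = 0.33810722 mol, rounded to 4 dp:

0.3381 mol


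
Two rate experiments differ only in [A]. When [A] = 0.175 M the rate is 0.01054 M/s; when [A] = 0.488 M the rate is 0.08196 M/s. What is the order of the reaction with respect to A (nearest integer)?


Rate is proportional to [A]^n, so rate2/rate1 = ([A]2/[A]1)^n. Take logs to solve for n.
rate2/rate1 = 0.08196 / 0.01054 = 7.7761
[A]2/[A]1 = 0.488 / 0.175 = 2.7886
n = ln(7.7761) / ln(2.7886) = 2.0
Nearest integer order:

2


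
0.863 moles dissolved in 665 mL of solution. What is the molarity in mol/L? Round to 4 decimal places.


Convert volume to liters: V_L = V_mL / 1000.
V_L = 665 / 1000 = 0.665 L
M = n / V_L = 0.863 / 0.665
M = 1.29774436 mol/L, rounded to 4 dp:

1.2977 mol/L


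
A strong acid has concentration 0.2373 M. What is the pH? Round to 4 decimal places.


A strong acid dissociates completely, so [H+] equals the given concentration.
pH = -log10([H+]) = -log10(0.2373)
pH = 0.62470226, rounded to 4 dp:

0.6247


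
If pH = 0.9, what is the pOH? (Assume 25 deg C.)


At 25 deg C, pH + pOH = 14.
pOH = 14 - pH = 14 - 0.9
pOH = 13.1:

13.10


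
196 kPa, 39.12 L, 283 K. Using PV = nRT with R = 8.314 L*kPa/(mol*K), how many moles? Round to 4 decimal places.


PV = nRT, solve for n = PV / (RT).
PV = 196 * 39.12 = 7667.52
RT = 8.314 * 283 = 2352.862
n = 7667.52 / 2352.862
n = 3.25880566 mol, rounded to 4 dp:

3.2588 mol


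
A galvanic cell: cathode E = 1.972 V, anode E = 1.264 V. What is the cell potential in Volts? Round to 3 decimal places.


Standard cell potential: E_cell = E_cathode - E_anode.
E_cell = 1.972 - (1.264)
E_cell = 0.708 V, rounded to 3 dp:

0.708 V


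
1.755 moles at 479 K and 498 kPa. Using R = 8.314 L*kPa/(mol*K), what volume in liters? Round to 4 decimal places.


PV = nRT, solve for V = nRT / P.
nRT = 1.755 * 8.314 * 479 = 6989.1225
V = 6989.1225 / 498
V = 14.03438253 L, rounded to 4 dp:

14.0344 L


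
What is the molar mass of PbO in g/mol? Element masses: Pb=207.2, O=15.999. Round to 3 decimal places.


M = sum(count * atomic_mass) over atoms.
M = 1*207.2 + 1*15.999
M = 207.2 + 15.999
M = 223.199 g/mol, rounded to 3 dp:

223.199 g/mol


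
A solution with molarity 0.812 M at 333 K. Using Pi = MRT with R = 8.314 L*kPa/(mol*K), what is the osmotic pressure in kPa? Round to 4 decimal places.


Osmotic pressure (van't Hoff): Pi = M*R*T.
RT = 8.314 * 333 = 2768.562
Pi = 0.812 * 2768.562
Pi = 2248.072344 kPa, rounded to 4 dp:

2248.0723 kPa


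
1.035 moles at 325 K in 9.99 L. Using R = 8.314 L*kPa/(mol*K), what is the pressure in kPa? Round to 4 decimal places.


PV = nRT, solve for P = nRT / V.
nRT = 1.035 * 8.314 * 325 = 2796.6217
P = 2796.6217 / 9.99
P = 279.94211211 kPa, rounded to 4 dp:

279.9421 kPa


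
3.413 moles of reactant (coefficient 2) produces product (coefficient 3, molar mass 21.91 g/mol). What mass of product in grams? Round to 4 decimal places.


Use the coefficient ratio to convert reactant moles to product moles, then multiply by the product's molar mass.
moles_P = moles_R * (coeff_P / coeff_R) = 3.413 * (3/2) = 5.1195
mass_P = moles_P * M_P = 5.1195 * 21.91
mass_P = 112.168245 g, rounded to 4 dp:

112.1682 g


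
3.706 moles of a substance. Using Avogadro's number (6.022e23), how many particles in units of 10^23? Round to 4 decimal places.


N = n * NA, then divide by 1e23 for the requested units.
N / 1e23 = n * 6.022
N / 1e23 = 3.706 * 6.022
N / 1e23 = 22.317532, rounded to 4 dp:

22.3175


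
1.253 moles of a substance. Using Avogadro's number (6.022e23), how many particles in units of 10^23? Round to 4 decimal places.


N = n * NA, then divide by 1e23 for the requested units.
N / 1e23 = n * 6.022
N / 1e23 = 1.253 * 6.022
N / 1e23 = 7.545566, rounded to 4 dp:

7.5456


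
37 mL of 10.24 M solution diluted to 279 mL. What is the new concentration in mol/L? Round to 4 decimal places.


Dilution: M1*V1 = M2*V2, solve for M2.
M2 = M1*V1 / V2
M2 = 10.24 * 37 / 279
M2 = 378.88 / 279
M2 = 1.35799283 mol/L, rounded to 4 dp:

1.3580 mol/L


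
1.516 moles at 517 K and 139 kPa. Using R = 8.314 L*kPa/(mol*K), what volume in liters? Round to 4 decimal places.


PV = nRT, solve for V = nRT / P.
nRT = 1.516 * 8.314 * 517 = 6516.2804
V = 6516.2804 / 139
V = 46.87971511 L, rounded to 4 dp:

46.8797 L


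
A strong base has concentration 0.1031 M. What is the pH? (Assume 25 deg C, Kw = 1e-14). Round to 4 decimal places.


A strong base dissociates completely, so [OH-] equals the given concentration.
pOH = -log10([OH-]) = -log10(0.1031) = 0.986741
pH = 14 - pOH = 14 - 0.986741
pH = 13.013259, rounded to 4 dp:

13.0133


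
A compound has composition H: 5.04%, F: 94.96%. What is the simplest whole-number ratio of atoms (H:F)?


Assume 100 g of compound, divide each mass% by atomic mass to get moles, then normalize by the smallest to get a raw atom ratio.
Moles per 100 g: H: 5.04/1.008 = 5.0, F: 94.96/18.998 = 4.9984
Raw ratio (divide by min = 4.9984): H: 1.0, F: 1.0
Multiply by 1 to clear fractions: H: 1.0 ~= 1, F: 1.0 ~= 1
Reduce by GCD to get the simplest whole-number ratio:

1:1


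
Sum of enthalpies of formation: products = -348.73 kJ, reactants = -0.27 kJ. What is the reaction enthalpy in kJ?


dH_rxn = sum(dH_f products) - sum(dH_f reactants)
dH_rxn = -348.73 - (-0.27)
dH_rxn = -348.46 kJ:

-348.46 kJ


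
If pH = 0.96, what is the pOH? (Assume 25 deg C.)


At 25 deg C, pH + pOH = 14.
pOH = 14 - pH = 14 - 0.96
pOH = 13.04:

13.04


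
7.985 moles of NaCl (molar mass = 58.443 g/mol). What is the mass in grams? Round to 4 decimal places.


mass = n * M
mass = 7.985 * 58.443
mass = 466.667355 g, rounded to 4 dp:

466.6674 g


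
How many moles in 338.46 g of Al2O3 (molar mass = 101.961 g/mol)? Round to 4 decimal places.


n = mass / M
n = 338.46 / 101.961
n = 3.31950452 mol, rounded to 4 dp:

3.3195 mol


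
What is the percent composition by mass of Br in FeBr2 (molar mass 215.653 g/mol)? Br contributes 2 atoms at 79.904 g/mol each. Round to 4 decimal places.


pct = 100 * (n_elem * M_elem) / M_total
mass_contribution = 2 * 79.904 = 159.808 g/mol
pct = 100 * 159.808 / 215.653
pct = 74.10423226 %, rounded to 4 dp:

74.1042 %


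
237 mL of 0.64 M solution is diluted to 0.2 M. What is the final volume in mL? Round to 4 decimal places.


Dilution: M1*V1 = M2*V2, solve for V2.
V2 = M1*V1 / M2
V2 = 0.64 * 237 / 0.2
V2 = 151.68 / 0.2
V2 = 758.4 mL, rounded to 4 dp:

758.4000 mL


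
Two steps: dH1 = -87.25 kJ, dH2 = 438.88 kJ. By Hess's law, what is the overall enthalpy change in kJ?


Hess's law: enthalpy is a state function, so add the step enthalpies.
dH_total = dH1 + dH2 = -87.25 + (438.88)
dH_total = 351.63 kJ:

351.63 kJ


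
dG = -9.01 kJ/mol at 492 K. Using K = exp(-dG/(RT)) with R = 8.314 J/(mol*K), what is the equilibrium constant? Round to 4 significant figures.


dG is in kJ/mol; multiply by 1000 to match R in J/(mol*K).
RT = 8.314 * 492 = 4090.488 J/mol
exponent = -dG*1000 / (RT) = -(-9.01*1000) / 4090.488 = 2.20267117
K = exp(2.20267117)
K = 9.0491531, rounded to 4 significant figures:

9.049


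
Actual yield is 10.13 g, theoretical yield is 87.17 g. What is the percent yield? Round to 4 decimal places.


% yield = 100 * actual / theoretical
% yield = 100 * 10.13 / 87.17
% yield = 11.62097052 %, rounded to 4 dp:

11.6210 %


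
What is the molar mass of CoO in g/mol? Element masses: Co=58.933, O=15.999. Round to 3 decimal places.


M = sum(count * atomic_mass) over atoms.
M = 1*58.933 + 1*15.999
M = 58.933 + 15.999
M = 74.932 g/mol, rounded to 3 dp:

74.932 g/mol


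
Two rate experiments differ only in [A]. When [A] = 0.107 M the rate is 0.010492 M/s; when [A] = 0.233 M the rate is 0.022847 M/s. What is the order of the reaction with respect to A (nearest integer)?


Rate is proportional to [A]^n, so rate2/rate1 = ([A]2/[A]1)^n. Take logs to solve for n.
rate2/rate1 = 0.022847 / 0.010492 = 2.1776
[A]2/[A]1 = 0.233 / 0.107 = 2.1776
n = ln(2.1776) / ln(2.1776) = 1.0
Nearest integer order:

1


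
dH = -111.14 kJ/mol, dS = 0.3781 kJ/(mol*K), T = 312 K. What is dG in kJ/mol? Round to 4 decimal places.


Gibbs: dG = dH - T*dS (consistent units, dS already in kJ/(mol*K)).
T*dS = 312 * 0.3781 = 117.9672
dG = -111.14 - (117.9672)
dG = -229.1072 kJ/mol, rounded to 4 dp:

-229.1072 kJ/mol


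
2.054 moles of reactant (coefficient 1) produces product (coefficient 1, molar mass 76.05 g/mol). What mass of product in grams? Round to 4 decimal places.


Use the coefficient ratio to convert reactant moles to product moles, then multiply by the product's molar mass.
moles_P = moles_R * (coeff_P / coeff_R) = 2.054 * (1/1) = 2.054
mass_P = moles_P * M_P = 2.054 * 76.05
mass_P = 156.2067 g, rounded to 4 dp:

156.2067 g
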